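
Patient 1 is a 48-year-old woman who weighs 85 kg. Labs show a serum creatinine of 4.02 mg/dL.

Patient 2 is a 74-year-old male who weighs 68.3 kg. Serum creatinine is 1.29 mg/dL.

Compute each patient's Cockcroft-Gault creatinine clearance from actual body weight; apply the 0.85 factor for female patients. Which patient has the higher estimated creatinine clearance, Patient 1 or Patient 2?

Patient 1: CrCl = (140 − 48) × 85 / (72 × 4.02) × 0.85 = 7820.0 / 289.44 × 0.85 ≈ 23.0 mL/min
Patient 2: CrCl = (140 − 74) × 68.3 / (72 × 1.29) = 4507.8 / 92.88 ≈ 48.5 mL/min
23.0 vs 48.5 mL/min → Patient 2 is higher.

Patient 2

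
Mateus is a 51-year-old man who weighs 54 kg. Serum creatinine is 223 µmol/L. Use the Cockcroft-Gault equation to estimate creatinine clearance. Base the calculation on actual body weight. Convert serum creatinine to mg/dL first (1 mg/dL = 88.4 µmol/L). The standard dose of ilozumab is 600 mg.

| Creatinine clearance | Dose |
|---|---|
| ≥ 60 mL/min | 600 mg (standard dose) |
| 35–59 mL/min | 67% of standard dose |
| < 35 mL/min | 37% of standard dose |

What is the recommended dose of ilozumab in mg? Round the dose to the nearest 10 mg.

220 mg

SCr = 223 / 88.4 = 2.523 mg/dL
CrCl = (140 − 51) × 54 / (72 × 2.523) = 4806.0 / 181.66 ≈ 26.5 mL/min
CrCl ≈ 26 mL/min → bracket < 35 mL/min.
37% of 600 mg = 222 mg → 220 mg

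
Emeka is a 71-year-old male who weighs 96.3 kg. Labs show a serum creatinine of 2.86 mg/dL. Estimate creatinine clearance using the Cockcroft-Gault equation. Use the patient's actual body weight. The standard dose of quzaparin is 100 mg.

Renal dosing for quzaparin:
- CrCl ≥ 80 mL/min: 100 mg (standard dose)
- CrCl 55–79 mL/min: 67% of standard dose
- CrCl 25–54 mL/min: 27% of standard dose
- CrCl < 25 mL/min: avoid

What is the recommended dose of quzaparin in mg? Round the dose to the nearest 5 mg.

25 mg

CrCl = (140 − 71) × 96.3 / (72 × 2.86) = 6644.7 / 205.92 ≈ 32.3 mL/min
CrCl ≈ 32 mL/min → bracket 25–54 mL/min.
27% of 100 mg = 27 mg → 25 mg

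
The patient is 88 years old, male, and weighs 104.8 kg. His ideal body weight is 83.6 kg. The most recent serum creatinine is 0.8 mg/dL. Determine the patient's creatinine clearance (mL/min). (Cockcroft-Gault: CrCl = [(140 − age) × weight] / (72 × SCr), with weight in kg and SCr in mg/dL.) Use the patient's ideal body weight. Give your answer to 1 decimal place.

CrCl = (140 − 88) × 83.6 / (72 × 0.8) = 4347.2 / 57.60 ≈ 75.5 mL/min

75.5 mL/min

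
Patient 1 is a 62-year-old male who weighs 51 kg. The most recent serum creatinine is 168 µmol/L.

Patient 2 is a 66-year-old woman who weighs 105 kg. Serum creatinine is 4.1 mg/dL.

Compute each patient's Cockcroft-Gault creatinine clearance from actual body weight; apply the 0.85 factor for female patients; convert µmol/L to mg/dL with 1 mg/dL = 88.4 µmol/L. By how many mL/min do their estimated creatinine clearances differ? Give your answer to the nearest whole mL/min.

Patient 1: SCr = 168 / 88.4 = 1.9 mg/dL
Patient 1: CrCl = (140 − 62) × 51 / (72 × 1.9) = 3978.0 / 136.80 ≈ 29.1 mL/min
Patient 2: CrCl = (140 − 66) × 105 / (72 × 4.1) × 0.85 = 7770.0 / 295.20 × 0.85 ≈ 22.4 mL/min
|29.1 − 22.4| = 6.7 mL/min

7 mL/min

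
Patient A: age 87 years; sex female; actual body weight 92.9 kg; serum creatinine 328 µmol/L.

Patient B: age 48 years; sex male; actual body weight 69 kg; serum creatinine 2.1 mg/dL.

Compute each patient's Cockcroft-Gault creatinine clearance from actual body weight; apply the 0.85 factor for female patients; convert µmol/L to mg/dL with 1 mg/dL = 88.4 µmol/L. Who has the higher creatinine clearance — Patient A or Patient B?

Patient A: SCr = 328 / 88.4 = 3.71 mg/dL
Patient A: CrCl = (140 − 87) × 92.9 / (72 × 3.71) × 0.85 = 4923.7 / 267.12 × 0.85 ≈ 15.7 mL/min
Patient B: CrCl = (140 − 48) × 69 / (72 × 2.1) = 6348.0 / 151.20 ≈ 42.0 mL/min
15.7 vs 42.0 mL/min → Patient B is higher.

Patient B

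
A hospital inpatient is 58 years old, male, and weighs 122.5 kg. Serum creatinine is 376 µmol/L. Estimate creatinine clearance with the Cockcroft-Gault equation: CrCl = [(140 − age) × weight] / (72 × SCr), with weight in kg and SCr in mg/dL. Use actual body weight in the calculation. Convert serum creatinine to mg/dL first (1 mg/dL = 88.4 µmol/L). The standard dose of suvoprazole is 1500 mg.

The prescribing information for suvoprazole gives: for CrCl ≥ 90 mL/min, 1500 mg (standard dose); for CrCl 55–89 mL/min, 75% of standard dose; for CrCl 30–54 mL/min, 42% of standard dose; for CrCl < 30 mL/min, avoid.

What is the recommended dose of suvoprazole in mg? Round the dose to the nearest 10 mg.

SCr = 376 / 88.4 = 4.253 mg/dL
CrCl = (140 − 58) × 122.5 / (72 × 4.253) = 10045.0 / 306.22 ≈ 32.8 mL/min
CrCl ≈ 33 mL/min → bracket 30–54 mL/min.
42% of 1500 mg = 630 mg

630 mg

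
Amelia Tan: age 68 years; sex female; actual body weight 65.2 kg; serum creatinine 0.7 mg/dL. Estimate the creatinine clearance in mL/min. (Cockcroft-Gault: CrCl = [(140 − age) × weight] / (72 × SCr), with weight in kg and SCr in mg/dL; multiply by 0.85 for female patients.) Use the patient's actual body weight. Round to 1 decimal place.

CrCl = (140 − 68) × 65.2 / (72 × 0.7) × 0.85 = 4694.4 / 50.40 × 0.85 ≈ 79.2 mL/min

79.2 mL/min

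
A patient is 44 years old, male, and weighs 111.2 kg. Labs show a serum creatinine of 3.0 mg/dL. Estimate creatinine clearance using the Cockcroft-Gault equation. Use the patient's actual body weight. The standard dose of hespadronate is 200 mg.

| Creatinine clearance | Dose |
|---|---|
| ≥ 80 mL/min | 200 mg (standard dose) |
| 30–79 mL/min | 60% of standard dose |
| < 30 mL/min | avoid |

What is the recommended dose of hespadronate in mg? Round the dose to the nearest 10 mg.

CrCl = (140 − 44) × 111.2 / (72 × 3) = 10675.2 / 216.00 ≈ 49.4 mL/min
CrCl ≈ 49 mL/min → bracket 30–79 mL/min.
60% of 200 mg = 120 mg

120 mg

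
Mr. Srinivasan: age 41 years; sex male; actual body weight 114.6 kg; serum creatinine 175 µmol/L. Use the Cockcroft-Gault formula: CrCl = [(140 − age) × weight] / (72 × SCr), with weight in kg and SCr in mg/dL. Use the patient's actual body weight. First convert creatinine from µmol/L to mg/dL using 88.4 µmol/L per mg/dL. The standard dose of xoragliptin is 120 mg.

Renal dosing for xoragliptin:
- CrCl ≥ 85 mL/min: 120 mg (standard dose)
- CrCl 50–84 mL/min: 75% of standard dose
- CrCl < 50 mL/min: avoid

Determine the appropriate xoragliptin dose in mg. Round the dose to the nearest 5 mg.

SCr = 175 / 88.4 = 1.98 mg/dL
CrCl = (140 − 41) × 114.6 / (72 × 1.98) = 11345.4 / 142.56 ≈ 79.6 mL/min
CrCl ≈ 80 mL/min → bracket 50–84 mL/min.
75% of 120 mg = 90 mg

90 mg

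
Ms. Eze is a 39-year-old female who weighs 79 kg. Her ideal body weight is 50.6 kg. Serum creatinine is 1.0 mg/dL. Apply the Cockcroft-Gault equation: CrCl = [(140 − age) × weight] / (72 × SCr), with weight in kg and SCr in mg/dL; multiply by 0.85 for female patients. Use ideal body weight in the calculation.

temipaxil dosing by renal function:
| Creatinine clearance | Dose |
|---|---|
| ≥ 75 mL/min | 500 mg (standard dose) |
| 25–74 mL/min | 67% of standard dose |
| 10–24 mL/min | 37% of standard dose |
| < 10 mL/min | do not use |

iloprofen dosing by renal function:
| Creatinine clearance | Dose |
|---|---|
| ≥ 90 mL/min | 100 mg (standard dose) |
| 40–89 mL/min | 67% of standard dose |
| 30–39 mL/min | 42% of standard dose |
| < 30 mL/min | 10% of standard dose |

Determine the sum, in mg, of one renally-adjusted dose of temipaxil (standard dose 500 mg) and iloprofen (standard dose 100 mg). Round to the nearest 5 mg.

400 mg

CrCl = (140 − 39) × 50.6 / (72 × 1) × 0.85 = 5110.6 / 72.00 × 0.85 ≈ 60.3 mL/min
CrCl ≈ 60 mL/min.
temipaxil: 25–74 mL/min → 67% of 500 mg = 335 mg.
iloprofen: 40–89 mL/min → 67% of 100 mg = 67 mg.
Total = 335 + 67 = 402 mg.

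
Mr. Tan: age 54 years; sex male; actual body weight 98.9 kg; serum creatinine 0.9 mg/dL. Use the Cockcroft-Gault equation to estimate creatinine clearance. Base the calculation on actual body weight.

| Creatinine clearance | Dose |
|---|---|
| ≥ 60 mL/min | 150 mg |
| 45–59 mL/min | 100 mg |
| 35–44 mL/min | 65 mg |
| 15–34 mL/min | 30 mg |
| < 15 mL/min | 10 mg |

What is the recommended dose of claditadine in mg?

150 mg

CrCl = (140 − 54) × 98.9 / (72 × 0.9) = 8505.4 / 64.80 ≈ 131.3 mL/min
CrCl ≈ 131 mL/min → bracket ≥ 60 mL/min.
Dose for this bracket: 150 mg.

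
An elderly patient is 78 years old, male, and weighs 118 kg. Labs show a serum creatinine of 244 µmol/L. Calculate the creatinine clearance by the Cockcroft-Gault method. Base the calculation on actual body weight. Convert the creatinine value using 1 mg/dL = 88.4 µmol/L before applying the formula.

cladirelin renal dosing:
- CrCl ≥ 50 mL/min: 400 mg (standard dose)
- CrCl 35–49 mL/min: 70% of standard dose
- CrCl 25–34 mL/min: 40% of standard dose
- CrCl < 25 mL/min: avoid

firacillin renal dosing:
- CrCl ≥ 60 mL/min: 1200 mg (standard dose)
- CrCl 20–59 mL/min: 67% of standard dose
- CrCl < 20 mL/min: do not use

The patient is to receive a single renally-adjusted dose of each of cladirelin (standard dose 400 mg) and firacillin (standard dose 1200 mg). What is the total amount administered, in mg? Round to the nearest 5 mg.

1085 mg

SCr = 244 / 88.4 = 2.76 mg/dL
CrCl = (140 − 78) × 118 / (72 × 2.76) = 7316.0 / 198.72 ≈ 36.8 mL/min
CrCl ≈ 37 mL/min.
cladirelin: 35–49 mL/min → 70% of 400 mg = 280 mg.
firacillin: 20–59 mL/min → 67% of 1200 mg = 804 mg.
Total = 280 + 804 = 1084 mg.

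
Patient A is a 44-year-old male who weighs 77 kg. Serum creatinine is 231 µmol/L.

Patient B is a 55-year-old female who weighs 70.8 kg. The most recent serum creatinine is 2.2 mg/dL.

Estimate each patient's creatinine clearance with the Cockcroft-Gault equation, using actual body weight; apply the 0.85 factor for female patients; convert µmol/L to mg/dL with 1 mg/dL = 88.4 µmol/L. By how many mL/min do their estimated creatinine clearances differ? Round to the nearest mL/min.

Patient A: SCr = 231 / 88.4 = 2.613 mg/dL
Patient A: CrCl = (140 − 44) × 77 / (72 × 2.613) = 7392.0 / 188.14 ≈ 39.3 mL/min
Patient B: CrCl = (140 − 55) × 70.8 / (72 × 2.2) × 0.85 = 6018.0 / 158.40 × 0.85 ≈ 32.3 mL/min
|39.3 − 32.3| = 7.0 mL/min

7 mL/min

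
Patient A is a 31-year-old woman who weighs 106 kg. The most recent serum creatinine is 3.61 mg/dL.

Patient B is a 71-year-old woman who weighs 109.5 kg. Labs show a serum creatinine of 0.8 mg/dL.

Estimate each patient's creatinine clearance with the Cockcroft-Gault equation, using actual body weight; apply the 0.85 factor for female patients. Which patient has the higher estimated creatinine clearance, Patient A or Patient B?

Patient A: CrCl = (140 − 31) × 106 / (72 × 3.61) × 0.85 = 11554.0 / 259.92 × 0.85 ≈ 37.8 mL/min
Patient B: CrCl = (140 − 71) × 109.5 / (72 × 0.8) × 0.85 = 7555.5 / 57.60 × 0.85 ≈ 111.5 mL/min
37.8 vs 111.5 mL/min → Patient B is higher.

Patient B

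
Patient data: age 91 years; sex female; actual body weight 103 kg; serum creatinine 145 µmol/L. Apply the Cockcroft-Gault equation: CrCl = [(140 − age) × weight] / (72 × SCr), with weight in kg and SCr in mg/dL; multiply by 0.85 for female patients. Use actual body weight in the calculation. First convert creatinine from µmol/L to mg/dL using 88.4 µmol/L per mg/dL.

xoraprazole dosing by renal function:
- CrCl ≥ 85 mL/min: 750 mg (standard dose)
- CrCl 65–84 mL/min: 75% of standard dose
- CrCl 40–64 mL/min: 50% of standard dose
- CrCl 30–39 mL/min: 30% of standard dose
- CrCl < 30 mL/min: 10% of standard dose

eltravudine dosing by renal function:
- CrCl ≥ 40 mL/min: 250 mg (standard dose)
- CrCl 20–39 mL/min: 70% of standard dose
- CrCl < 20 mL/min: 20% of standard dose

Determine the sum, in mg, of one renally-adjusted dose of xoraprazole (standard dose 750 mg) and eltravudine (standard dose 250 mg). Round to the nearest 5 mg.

400 mg

SCr = 145 / 88.4 = 1.64 mg/dL
CrCl = (140 − 91) × 103 / (72 × 1.64) × 0.85 = 5047.0 / 118.08 × 0.85 ≈ 36.3 mL/min
CrCl ≈ 36 mL/min.
xoraprazole: 30–39 mL/min → 30% of 750 mg = 225 mg.
eltravudine: 20–39 mL/min → 70% of 250 mg = 175 mg.
Total = 225 + 175 = 400 mg.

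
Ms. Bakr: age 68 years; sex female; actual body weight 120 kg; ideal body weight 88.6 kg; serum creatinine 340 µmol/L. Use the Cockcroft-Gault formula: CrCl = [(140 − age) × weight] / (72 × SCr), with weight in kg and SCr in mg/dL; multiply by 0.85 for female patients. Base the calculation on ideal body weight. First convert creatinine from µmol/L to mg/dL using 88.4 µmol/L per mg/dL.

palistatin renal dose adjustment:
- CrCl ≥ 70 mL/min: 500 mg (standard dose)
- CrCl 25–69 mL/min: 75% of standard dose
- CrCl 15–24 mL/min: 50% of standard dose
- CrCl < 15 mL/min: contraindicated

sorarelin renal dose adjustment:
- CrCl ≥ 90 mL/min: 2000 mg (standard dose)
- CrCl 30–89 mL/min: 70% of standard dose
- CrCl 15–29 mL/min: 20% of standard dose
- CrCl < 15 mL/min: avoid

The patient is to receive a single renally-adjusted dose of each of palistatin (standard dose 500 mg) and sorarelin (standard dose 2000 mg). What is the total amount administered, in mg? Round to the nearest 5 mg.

SCr = 340 / 88.4 = 3.846 mg/dL
CrCl = (140 − 68) × 88.6 / (72 × 3.846) × 0.85 = 6379.2 / 276.91 × 0.85 ≈ 19.6 mL/min
CrCl ≈ 20 mL/min.
palistatin: 15–24 mL/min → 50% of 500 mg = 250 mg.
sorarelin: 15–29 mL/min → 20% of 2000 mg = 400 mg.
Total = 250 + 400 = 650 mg.

650 mg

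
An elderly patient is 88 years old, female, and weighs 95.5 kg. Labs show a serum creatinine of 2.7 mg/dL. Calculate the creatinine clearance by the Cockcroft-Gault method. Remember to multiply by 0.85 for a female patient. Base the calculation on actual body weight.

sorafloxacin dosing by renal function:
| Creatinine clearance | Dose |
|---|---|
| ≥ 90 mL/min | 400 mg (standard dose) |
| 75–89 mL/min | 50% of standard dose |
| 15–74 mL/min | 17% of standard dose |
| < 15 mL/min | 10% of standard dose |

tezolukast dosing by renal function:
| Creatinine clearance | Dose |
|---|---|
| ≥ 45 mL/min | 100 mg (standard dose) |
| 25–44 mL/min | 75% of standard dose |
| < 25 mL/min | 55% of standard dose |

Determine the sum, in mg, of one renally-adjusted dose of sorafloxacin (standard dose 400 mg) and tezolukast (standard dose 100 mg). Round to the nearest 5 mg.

125 mg

CrCl = (140 − 88) × 95.5 / (72 × 2.7) × 0.85 = 4966.0 / 194.40 × 0.85 ≈ 21.7 mL/min
CrCl ≈ 22 mL/min.
sorafloxacin: 15–74 mL/min → 17% of 400 mg = 68 mg.
tezolukast: < 25 mL/min → 55% of 100 mg = 55 mg.
Total = 68 + 55 = 123 mg.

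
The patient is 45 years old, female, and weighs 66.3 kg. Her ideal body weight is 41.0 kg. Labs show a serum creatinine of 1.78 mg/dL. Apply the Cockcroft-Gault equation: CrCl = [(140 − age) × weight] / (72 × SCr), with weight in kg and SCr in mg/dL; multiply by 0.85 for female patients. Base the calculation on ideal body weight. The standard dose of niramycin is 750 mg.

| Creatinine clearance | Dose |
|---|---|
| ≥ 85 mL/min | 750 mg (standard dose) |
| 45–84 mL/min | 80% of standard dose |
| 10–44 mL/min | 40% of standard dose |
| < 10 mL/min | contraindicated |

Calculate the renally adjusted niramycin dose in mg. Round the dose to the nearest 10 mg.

CrCl = (140 − 45) × 41 / (72 × 1.78) × 0.85 = 3895.0 / 128.16 × 0.85 ≈ 25.8 mL/min
CrCl ≈ 26 mL/min → bracket 10–44 mL/min.
40% of 750 mg = 300 mg

300 mg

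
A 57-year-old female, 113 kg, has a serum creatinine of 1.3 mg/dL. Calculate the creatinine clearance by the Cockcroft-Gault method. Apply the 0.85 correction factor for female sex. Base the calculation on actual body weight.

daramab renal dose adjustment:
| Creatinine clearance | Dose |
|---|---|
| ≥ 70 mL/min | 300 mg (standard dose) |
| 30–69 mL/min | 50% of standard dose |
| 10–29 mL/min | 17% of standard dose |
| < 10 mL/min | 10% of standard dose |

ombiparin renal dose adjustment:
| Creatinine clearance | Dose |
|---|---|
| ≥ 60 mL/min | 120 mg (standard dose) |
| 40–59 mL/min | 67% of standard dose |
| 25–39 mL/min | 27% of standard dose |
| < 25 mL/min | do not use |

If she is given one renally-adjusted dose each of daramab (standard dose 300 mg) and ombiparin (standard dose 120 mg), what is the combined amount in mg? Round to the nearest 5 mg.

CrCl = (140 − 57) × 113 / (72 × 1.3) × 0.85 = 9379.0 / 93.60 × 0.85 ≈ 85.2 mL/min
CrCl ≈ 85 mL/min.
daramab: ≥ 70 mL/min → 100% of 300 mg = 300 mg.
ombiparin: ≥ 60 mL/min → 100% of 120 mg = 120 mg.
Total = 300 + 120 = 420 mg.

420 mg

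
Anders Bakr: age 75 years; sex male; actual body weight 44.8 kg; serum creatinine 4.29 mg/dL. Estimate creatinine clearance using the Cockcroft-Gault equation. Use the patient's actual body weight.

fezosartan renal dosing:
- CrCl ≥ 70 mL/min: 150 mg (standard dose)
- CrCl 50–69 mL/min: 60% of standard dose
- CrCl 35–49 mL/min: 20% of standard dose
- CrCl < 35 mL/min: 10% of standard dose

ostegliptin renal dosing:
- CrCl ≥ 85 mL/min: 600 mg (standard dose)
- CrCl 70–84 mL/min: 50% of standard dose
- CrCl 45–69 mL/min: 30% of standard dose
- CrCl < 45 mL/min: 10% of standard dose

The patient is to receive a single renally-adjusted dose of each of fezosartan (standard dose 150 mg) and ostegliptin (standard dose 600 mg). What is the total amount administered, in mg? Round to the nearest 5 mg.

75 mg

CrCl = (140 − 75) × 44.8 / (72 × 4.29) = 2912.0 / 308.88 ≈ 9.4 mL/min
CrCl ≈ 9 mL/min.
fezosartan: < 35 mL/min → 10% of 150 mg = 15 mg.
ostegliptin: < 45 mL/min → 10% of 600 mg = 60 mg.
Total = 15 + 60 = 75 mg.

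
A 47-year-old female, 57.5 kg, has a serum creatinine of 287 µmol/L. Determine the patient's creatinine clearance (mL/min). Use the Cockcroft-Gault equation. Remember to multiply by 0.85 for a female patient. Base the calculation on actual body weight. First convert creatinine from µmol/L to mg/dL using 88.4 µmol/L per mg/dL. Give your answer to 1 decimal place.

SCr = 287 / 88.4 = 3.247 mg/dL
CrCl = (140 − 47) × 57.5 / (72 × 3.247) × 0.85 = 5347.5 / 233.78 × 0.85 ≈ 19.4 mL/min

19.4 mL/min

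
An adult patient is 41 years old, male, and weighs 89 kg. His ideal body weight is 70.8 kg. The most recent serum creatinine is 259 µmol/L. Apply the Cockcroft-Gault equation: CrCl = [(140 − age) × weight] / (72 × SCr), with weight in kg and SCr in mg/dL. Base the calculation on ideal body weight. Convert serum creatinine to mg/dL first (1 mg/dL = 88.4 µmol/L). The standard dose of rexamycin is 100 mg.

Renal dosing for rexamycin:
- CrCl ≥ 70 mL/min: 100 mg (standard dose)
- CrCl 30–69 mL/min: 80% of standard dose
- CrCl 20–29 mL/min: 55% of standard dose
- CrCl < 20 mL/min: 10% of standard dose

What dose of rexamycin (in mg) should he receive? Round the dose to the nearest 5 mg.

SCr = 259 / 88.4 = 2.93 mg/dL
CrCl = (140 − 41) × 70.8 / (72 × 2.93) = 7009.2 / 210.96 ≈ 33.2 mL/min
CrCl ≈ 33 mL/min → bracket 30–69 mL/min.
80% of 100 mg = 80 mg

80 mg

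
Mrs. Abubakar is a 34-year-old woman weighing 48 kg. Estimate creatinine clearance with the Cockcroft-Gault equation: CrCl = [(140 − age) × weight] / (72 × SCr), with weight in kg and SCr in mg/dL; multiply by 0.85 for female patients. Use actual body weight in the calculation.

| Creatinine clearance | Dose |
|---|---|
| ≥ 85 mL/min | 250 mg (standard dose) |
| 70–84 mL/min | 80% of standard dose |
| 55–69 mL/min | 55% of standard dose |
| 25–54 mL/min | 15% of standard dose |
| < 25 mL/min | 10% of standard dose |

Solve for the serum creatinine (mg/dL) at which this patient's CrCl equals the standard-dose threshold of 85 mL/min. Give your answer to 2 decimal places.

0.71 mg/dL

Standard dose requires CrCl ≥ 85 mL/min.
Set (140 − 34) × 48 × 0.85 / (72 × SCr) = 85
SCr = (140 − 34) × 48 × 0.85 / (72 × 85) = 0.707 mg/dL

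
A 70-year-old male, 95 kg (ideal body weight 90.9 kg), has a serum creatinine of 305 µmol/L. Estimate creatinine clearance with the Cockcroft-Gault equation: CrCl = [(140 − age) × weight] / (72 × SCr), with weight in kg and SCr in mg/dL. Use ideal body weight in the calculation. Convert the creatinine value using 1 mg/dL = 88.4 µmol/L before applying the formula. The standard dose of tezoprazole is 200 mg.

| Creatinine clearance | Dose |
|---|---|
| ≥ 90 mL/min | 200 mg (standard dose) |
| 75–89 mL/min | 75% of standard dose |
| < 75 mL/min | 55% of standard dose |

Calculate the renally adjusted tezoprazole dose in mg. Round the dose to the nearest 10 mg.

110 mg

SCr = 305 / 88.4 = 3.45 mg/dL
CrCl = (140 − 70) × 90.9 / (72 × 3.45) = 6363.0 / 248.40 ≈ 25.6 mL/min
CrCl ≈ 26 mL/min → bracket < 75 mL/min.
55% of 200 mg = 110 mg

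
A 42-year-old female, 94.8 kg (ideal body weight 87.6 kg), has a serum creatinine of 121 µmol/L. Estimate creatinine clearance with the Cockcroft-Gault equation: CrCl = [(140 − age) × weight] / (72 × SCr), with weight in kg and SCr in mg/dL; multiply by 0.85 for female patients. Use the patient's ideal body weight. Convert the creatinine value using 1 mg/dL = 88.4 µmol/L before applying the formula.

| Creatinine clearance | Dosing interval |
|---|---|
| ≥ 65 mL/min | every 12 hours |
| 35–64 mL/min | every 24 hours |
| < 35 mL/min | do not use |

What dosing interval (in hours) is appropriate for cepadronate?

every 12 hours

SCr = 121 / 88.4 = 1.369 mg/dL
CrCl = (140 − 42) × 87.6 / (72 × 1.369) × 0.85 = 8584.8 / 98.57 × 0.85 ≈ 74.0 mL/min
CrCl ≈ 74 mL/min → bracket ≥ 65 mL/min → every 12 hours.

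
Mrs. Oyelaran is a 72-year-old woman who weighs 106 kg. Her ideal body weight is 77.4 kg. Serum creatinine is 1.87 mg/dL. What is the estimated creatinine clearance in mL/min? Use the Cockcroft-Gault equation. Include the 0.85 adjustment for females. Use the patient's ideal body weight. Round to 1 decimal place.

CrCl = (140 − 72) × 77.4 / (72 × 1.87) × 0.85 = 5263.2 / 134.64 × 0.85 ≈ 33.2 mL/min

33.2 mL/min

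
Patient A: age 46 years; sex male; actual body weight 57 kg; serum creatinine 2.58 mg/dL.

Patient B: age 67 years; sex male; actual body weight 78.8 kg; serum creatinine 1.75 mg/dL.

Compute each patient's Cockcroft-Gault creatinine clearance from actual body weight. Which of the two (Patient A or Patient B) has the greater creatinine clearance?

Patient B

Patient A: CrCl = (140 − 46) × 57 / (72 × 2.58) = 5358.0 / 185.76 ≈ 28.8 mL/min
Patient B: CrCl = (140 − 67) × 78.8 / (72 × 1.75) = 5752.4 / 126.00 ≈ 45.7 mL/min
28.8 vs 45.7 mL/min → Patient B is higher.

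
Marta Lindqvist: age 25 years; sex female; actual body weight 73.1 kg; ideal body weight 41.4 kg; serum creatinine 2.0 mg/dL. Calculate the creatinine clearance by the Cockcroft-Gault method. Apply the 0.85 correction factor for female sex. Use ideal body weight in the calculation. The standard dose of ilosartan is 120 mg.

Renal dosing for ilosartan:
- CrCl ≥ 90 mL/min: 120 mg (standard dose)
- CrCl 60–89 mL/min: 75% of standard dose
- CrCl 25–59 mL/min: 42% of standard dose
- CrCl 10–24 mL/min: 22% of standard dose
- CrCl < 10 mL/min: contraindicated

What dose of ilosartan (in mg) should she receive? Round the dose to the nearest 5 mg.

50 mg

CrCl = (140 − 25) × 41.4 / (72 × 2) × 0.85 = 4761.0 / 144.00 × 0.85 ≈ 28.1 mL/min
CrCl ≈ 28 mL/min → bracket 25–59 mL/min.
42% of 120 mg = 50.4 mg → 50 mg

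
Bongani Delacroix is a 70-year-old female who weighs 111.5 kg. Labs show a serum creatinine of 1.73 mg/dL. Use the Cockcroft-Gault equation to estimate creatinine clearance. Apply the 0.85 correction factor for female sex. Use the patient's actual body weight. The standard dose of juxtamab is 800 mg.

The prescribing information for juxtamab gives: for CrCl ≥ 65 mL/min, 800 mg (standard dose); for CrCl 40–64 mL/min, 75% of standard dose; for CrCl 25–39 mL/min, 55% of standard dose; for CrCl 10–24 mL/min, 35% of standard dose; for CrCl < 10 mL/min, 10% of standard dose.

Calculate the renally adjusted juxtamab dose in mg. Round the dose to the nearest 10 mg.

600 mg

CrCl = (140 − 70) × 111.5 / (72 × 1.73) × 0.85 = 7805.0 / 124.56 × 0.85 ≈ 53.3 mL/min
CrCl ≈ 53 mL/min → bracket 40–64 mL/min.
75% of 800 mg = 600 mg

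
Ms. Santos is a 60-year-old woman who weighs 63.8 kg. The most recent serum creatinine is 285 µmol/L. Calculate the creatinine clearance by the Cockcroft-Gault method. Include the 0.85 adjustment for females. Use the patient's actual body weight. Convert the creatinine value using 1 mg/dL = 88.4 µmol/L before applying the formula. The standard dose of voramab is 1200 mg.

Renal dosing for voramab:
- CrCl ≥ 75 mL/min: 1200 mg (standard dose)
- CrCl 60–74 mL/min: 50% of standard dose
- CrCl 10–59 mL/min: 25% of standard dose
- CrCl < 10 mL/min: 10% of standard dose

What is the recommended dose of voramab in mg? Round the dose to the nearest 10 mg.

300 mg

SCr = 285 / 88.4 = 3.224 mg/dL
CrCl = (140 − 60) × 63.8 / (72 × 3.224) × 0.85 = 5104.0 / 232.13 × 0.85 ≈ 18.7 mL/min
CrCl ≈ 19 mL/min → bracket 10–59 mL/min.
25% of 1200 mg = 300 mg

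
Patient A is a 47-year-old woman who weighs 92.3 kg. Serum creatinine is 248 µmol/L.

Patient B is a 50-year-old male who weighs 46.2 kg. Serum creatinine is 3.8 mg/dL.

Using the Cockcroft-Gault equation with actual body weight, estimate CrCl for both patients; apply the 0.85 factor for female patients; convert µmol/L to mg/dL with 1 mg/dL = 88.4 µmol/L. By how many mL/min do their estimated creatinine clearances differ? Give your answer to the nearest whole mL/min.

21 mL/min

Patient A: SCr = 248 / 88.4 = 2.805 mg/dL
Patient A: CrCl = (140 − 47) × 92.3 / (72 × 2.805) × 0.85 = 8583.9 / 201.96 × 0.85 ≈ 36.1 mL/min
Patient B: CrCl = (140 − 50) × 46.2 / (72 × 3.8) = 4158.0 / 273.60 ≈ 15.2 mL/min
|36.1 − 15.2| = 20.9 mL/min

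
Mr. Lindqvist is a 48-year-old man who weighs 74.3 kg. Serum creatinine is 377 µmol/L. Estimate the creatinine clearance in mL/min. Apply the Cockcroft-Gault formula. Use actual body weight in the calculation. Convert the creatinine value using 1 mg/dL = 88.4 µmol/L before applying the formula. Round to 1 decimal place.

22.3 mL/min

SCr = 377 / 88.4 = 4.265 mg/dL
CrCl = (140 − 48) × 74.3 / (72 × 4.265) = 6835.6 / 307.08 ≈ 22.3 mL/min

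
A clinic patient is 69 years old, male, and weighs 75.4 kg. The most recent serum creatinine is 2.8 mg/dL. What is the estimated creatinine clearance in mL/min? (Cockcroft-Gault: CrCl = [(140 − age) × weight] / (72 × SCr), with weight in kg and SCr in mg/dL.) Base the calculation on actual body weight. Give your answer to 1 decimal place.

CrCl = (140 − 69) × 75.4 / (72 × 2.8) = 5353.4 / 201.60 ≈ 26.6 mL/min

26.6 mL/min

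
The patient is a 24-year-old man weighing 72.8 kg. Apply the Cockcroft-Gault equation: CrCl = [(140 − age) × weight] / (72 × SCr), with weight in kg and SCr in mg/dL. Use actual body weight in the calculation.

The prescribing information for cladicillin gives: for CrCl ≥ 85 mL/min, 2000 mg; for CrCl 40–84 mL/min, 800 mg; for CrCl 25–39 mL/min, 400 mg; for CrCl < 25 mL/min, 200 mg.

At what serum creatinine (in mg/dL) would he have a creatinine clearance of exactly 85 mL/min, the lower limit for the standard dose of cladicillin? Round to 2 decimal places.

1.38 mg/dL

Standard dose requires CrCl ≥ 85 mL/min.
Set (140 − 24) × 72.8 / (72 × SCr) = 85
SCr = (140 − 24) × 72.8 / (72 × 85) = 1.380 mg/dL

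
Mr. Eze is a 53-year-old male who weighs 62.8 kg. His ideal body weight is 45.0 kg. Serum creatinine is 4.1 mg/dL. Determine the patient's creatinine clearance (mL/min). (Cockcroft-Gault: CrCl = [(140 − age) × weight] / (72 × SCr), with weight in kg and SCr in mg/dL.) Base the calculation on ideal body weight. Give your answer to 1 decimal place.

13.3 mL/min

CrCl = (140 − 53) × 45 / (72 × 4.1) = 3915.0 / 295.20 ≈ 13.3 mL/min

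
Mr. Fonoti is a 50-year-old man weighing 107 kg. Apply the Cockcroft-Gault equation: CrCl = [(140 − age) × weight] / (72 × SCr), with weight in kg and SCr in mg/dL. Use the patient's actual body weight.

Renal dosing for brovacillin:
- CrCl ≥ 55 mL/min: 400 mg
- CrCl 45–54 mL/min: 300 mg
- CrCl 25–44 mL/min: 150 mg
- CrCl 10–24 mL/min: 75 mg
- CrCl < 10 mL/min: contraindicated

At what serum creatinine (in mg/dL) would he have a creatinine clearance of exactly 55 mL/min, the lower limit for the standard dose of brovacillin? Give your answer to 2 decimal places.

2.43 mg/dL

Standard dose requires CrCl ≥ 55 mL/min.
Set (140 − 50) × 107 / (72 × SCr) = 55
SCr = (140 − 50) × 107 / (72 × 55) = 2.432 mg/dL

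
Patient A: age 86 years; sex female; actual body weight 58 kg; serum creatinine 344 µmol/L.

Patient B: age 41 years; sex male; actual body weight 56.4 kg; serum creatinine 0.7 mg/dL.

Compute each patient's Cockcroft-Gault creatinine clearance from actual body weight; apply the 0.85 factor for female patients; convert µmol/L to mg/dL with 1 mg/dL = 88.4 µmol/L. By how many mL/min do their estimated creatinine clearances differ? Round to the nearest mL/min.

Patient A: SCr = 344 / 88.4 = 3.891 mg/dL
Patient A: CrCl = (140 − 86) × 58 / (72 × 3.891) × 0.85 = 3132.0 / 280.15 × 0.85 ≈ 9.5 mL/min
Patient B: CrCl = (140 − 41) × 56.4 / (72 × 0.7) = 5583.6 / 50.40 ≈ 110.8 mL/min
|9.5 − 110.8| = 101.3 mL/min

101 mL/min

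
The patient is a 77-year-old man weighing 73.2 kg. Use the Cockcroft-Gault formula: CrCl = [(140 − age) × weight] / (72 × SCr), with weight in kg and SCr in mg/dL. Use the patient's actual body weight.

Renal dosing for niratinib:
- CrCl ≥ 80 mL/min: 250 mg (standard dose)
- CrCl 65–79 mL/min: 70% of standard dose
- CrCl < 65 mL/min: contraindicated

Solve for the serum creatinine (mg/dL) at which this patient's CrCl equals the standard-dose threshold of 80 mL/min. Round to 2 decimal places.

0.80 mg/dL

Standard dose requires CrCl ≥ 80 mL/min.
Set (140 − 77) × 73.2 / (72 × SCr) = 80
SCr = (140 − 77) × 73.2 / (72 × 80) = 0.801 mg/dL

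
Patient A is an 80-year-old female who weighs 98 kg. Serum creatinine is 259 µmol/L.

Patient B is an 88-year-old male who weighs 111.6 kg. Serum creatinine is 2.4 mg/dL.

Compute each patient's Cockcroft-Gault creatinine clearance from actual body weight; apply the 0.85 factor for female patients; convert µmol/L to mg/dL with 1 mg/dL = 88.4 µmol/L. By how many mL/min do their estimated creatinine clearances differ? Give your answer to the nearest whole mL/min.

10 mL/min

Patient A: SCr = 259 / 88.4 = 2.93 mg/dL
Patient A: CrCl = (140 − 80) × 98 / (72 × 2.93) × 0.85 = 5880.0 / 210.96 × 0.85 ≈ 23.7 mL/min
Patient B: CrCl = (140 − 88) × 111.6 / (72 × 2.4) = 5803.2 / 172.80 ≈ 33.6 mL/min
|23.7 − 33.6| = 9.9 mL/min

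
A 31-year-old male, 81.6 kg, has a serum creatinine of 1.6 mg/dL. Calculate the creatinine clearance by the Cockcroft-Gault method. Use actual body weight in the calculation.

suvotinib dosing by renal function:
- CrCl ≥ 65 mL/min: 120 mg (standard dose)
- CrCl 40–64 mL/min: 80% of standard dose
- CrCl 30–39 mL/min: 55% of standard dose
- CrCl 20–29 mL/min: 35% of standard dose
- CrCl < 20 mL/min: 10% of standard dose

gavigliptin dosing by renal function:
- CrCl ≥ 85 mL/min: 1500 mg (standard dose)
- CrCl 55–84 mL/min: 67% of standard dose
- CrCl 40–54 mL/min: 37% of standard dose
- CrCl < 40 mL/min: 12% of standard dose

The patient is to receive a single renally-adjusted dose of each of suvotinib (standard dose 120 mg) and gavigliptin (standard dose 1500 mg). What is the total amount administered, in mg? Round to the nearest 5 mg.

1125 mg

CrCl = (140 − 31) × 81.6 / (72 × 1.6) = 8894.4 / 115.20 ≈ 77.2 mL/min
CrCl ≈ 77 mL/min.
suvotinib: ≥ 65 mL/min → 100% of 120 mg = 120 mg.
gavigliptin: 55–84 mL/min → 67% of 1500 mg = 1005 mg.
Total = 120 + 1005 = 1125 mg.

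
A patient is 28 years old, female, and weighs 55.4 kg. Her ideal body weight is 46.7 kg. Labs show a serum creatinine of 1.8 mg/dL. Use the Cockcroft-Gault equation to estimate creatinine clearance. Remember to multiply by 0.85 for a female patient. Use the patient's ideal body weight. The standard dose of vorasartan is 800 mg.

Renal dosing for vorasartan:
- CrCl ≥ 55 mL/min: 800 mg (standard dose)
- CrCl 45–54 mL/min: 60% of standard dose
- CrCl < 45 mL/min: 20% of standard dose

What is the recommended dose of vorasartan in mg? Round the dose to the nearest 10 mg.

CrCl = (140 − 28) × 46.7 / (72 × 1.8) × 0.85 = 5230.4 / 129.60 × 0.85 ≈ 34.3 mL/min
CrCl ≈ 34 mL/min → bracket < 45 mL/min.
20% of 800 mg = 160 mg

160 mg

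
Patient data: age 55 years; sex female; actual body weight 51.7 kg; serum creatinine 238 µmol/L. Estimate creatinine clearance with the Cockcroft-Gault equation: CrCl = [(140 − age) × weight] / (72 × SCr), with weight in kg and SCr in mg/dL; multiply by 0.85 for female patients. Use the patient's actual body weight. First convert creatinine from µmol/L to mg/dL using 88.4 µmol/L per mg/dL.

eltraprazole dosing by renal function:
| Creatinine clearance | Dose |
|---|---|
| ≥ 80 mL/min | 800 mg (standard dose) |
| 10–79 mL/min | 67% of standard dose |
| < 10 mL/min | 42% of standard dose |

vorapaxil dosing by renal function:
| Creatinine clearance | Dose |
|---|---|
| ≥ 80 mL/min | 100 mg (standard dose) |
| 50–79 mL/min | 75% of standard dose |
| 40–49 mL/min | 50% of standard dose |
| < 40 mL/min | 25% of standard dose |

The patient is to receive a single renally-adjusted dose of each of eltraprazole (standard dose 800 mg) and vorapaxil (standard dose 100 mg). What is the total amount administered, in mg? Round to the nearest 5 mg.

SCr = 238 / 88.4 = 2.692 mg/dL
CrCl = (140 − 55) × 51.7 / (72 × 2.692) × 0.85 = 4394.5 / 193.82 × 0.85 ≈ 19.3 mL/min
CrCl ≈ 19 mL/min.
eltraprazole: 10–79 mL/min → 67% of 800 mg = 536 mg.
vorapaxil: < 40 mL/min → 25% of 100 mg = 25 mg.
Total = 536 + 25 = 561 mg.

560 mg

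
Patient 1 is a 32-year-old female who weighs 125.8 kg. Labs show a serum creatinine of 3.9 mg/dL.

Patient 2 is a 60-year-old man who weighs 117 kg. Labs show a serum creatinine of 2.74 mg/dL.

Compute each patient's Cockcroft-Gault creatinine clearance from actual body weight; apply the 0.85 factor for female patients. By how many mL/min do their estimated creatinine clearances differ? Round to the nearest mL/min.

Patient 1: CrCl = (140 − 32) × 125.8 / (72 × 3.9) × 0.85 = 13586.4 / 280.80 × 0.85 ≈ 41.1 mL/min
Patient 2: CrCl = (140 − 60) × 117 / (72 × 2.74) = 9360.0 / 197.28 ≈ 47.4 mL/min
|41.1 − 47.4| = 6.3 mL/min

6 mL/min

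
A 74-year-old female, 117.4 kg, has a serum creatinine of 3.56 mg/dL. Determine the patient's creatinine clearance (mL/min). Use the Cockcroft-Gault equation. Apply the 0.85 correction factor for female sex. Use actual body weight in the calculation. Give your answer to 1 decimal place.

25.7 mL/min

CrCl = (140 − 74) × 117.4 / (72 × 3.56) × 0.85 = 7748.4 / 256.32 × 0.85 ≈ 25.7 mL/min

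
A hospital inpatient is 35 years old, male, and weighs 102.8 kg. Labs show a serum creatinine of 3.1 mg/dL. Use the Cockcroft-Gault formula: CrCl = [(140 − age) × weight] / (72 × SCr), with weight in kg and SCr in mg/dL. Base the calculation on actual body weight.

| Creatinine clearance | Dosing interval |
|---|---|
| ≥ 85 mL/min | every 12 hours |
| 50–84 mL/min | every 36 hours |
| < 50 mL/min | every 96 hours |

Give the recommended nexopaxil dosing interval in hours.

every 96 hours

CrCl = (140 − 35) × 102.8 / (72 × 3.1) = 10794.0 / 223.20 ≈ 48.4 mL/min
CrCl ≈ 48 mL/min → bracket < 50 mL/min → every 96 hours.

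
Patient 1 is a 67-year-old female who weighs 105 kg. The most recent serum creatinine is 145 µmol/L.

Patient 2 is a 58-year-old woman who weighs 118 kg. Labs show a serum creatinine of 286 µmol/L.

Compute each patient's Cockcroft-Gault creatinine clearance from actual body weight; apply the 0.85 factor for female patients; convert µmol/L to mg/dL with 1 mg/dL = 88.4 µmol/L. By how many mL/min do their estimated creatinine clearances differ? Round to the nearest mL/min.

Patient 1: SCr = 145 / 88.4 = 1.64 mg/dL
Patient 1: CrCl = (140 − 67) × 105 / (72 × 1.64) × 0.85 = 7665.0 / 118.08 × 0.85 ≈ 55.2 mL/min
Patient 2: SCr = 286 / 88.4 = 3.235 mg/dL
Patient 2: CrCl = (140 − 58) × 118 / (72 × 3.235) × 0.85 = 9676.0 / 232.92 × 0.85 ≈ 35.3 mL/min
|55.2 − 35.3| = 19.9 mL/min

20 mL/min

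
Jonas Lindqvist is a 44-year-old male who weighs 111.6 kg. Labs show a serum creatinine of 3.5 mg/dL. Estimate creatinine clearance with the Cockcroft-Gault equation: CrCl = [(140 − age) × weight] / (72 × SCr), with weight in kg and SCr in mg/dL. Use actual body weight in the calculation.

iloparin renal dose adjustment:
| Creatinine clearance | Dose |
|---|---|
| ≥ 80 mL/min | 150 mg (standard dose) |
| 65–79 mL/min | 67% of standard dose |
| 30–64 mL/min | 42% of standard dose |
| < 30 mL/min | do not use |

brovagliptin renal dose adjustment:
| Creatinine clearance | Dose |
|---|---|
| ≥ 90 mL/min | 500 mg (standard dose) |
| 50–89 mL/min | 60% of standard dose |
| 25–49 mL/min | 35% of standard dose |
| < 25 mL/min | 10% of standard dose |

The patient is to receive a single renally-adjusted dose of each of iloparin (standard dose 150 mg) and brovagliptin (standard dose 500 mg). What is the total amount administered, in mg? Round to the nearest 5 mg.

240 mg

CrCl = (140 − 44) × 111.6 / (72 × 3.5) = 10713.6 / 252.00 ≈ 42.5 mL/min
CrCl ≈ 43 mL/min.
iloparin: 30–64 mL/min → 42% of 150 mg = 63 mg.
brovagliptin: 25–49 mL/min → 35% of 500 mg = 175 mg.
Total = 63 + 175 = 238 mg.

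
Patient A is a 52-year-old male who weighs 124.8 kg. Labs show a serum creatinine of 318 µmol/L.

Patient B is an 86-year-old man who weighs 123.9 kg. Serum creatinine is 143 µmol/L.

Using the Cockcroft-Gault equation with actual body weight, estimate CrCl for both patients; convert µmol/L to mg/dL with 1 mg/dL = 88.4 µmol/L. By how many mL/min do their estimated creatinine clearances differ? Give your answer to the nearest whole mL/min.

Patient A: SCr = 318 / 88.4 = 3.597 mg/dL
Patient A: CrCl = (140 − 52) × 124.8 / (72 × 3.597) = 10982.4 / 258.98 ≈ 42.4 mL/min
Patient B: SCr = 143 / 88.4 = 1.618 mg/dL
Patient B: CrCl = (140 − 86) × 123.9 / (72 × 1.618) = 6690.6 / 116.50 ≈ 57.4 mL/min
|42.4 − 57.4| = 15.0 mL/min

15 mL/min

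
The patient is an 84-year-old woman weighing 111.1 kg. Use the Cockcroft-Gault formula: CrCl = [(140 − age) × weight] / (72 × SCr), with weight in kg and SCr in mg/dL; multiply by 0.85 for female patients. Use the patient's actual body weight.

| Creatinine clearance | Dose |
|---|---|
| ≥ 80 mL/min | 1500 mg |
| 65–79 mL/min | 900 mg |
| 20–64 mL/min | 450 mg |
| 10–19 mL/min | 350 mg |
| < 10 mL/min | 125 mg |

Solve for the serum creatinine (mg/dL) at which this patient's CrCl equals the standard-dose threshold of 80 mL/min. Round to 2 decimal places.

0.92 mg/dL

Standard dose requires CrCl ≥ 80 mL/min.
Set (140 − 84) × 111.1 × 0.85 / (72 × SCr) = 80
SCr = (140 − 84) × 111.1 × 0.85 / (72 × 80) = 0.918 mg/dL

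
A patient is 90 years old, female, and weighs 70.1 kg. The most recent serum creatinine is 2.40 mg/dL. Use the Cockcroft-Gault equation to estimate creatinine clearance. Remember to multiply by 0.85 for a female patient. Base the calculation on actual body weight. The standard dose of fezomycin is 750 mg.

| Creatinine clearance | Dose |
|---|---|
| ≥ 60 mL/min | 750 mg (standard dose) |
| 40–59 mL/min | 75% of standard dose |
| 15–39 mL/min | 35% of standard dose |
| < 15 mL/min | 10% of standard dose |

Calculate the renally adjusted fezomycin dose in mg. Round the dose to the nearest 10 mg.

260 mg

CrCl = (140 − 90) × 70.1 / (72 × 2.4) × 0.85 = 3505.0 / 172.80 × 0.85 ≈ 17.2 mL/min
CrCl ≈ 17 mL/min → bracket 15–39 mL/min.
35% of 750 mg = 262.5 mg → 260 mg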